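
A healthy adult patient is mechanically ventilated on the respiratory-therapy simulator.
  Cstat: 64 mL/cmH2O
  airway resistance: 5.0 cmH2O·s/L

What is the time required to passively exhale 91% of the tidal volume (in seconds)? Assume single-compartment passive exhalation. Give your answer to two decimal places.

τ = R × C = 5.0 × 64 mL/cmH2O = 5.0 × 0.064 L/cmH2O = 0.32 s.
Exhaled fraction f = 1 − e^(−t/τ) → t = −τ·ln(1 − f) = −0.32·ln(0.09) = 0.7705 s.

0.77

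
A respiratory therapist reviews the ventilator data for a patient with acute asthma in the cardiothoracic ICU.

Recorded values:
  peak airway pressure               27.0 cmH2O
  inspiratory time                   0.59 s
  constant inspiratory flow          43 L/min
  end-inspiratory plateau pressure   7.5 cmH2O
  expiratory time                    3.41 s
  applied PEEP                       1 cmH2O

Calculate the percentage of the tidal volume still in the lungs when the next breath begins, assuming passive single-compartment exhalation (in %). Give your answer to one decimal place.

Flow: 43 L/min ÷ 60 = 0.7167 L/s.
Vt = flow × Ti = 0.7167 L/s × 0.59 s × 1000 mL/L = 422.85 mL.
R = (PIP − Pplat)/V̇ = (27.0 − 7.5) / 0.7167 = 19.5/0.7167 = 27.208 cmH2O·s/L.
C = Vt/(Pplat − PEEP) = 422.85 / (7.5 − 1) = 422.85/6.5 = 65.054 mL/cmH2O.
τ = R × C = 27.208 × 0.06505 L/cmH2O = 1.77 s.
Fraction remaining at end-expiration = e^(−Te/τ) = e^(−3.41/1.77) = 0.1456 → 14.56%.

14.6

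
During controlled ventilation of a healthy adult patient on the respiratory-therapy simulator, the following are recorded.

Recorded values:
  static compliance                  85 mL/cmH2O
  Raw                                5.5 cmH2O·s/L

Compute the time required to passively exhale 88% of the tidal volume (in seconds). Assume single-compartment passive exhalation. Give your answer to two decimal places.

τ = R × C = 5.5 × 85 mL/cmH2O = 5.5 × 0.085 L/cmH2O = 0.4675 s.
Exhaled fraction f = 1 − e^(−t/τ) → t = −τ·ln(1 − f) = −0.4675·ln(0.12) = 0.9912 s.

0.99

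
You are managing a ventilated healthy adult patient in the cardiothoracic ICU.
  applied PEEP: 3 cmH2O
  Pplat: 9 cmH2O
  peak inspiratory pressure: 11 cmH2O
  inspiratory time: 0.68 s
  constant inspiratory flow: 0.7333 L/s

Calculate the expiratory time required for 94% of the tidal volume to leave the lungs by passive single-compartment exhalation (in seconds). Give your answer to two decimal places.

0.64

Vt = flow × Ti = 0.7333 L/s × 0.68 s × 1000 mL/L = 498.64 mL.
R = (PIP − Pplat)/V̇ = (11 − 9) / 0.7333 = 2.0/0.7333 = 2.727 cmH2O·s/L.
C = Vt/(Pplat − PEEP) = 498.64 / (9 − 3) = 498.64/6.0 = 83.107 mL/cmH2O.
τ = R × C = 2.727 × 0.08311 L/cmH2O = 0.2266 s.
t = −τ·ln(1 − 0.94) = −0.2266·ln(0.06) = 0.6375 s.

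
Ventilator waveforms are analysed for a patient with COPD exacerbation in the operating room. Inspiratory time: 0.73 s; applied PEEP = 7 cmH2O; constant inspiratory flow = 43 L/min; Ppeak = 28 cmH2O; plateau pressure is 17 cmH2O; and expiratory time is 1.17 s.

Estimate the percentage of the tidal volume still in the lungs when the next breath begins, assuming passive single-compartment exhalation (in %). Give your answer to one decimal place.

23.3

Flow: 43 L/min ÷ 60 = 0.7167 L/s.
Vt = flow × Ti = 0.7167 L/s × 0.73 s × 1000 mL/L = 523.19 mL.
R = (PIP − Pplat)/V̇ = (28 − 17) / 0.7167 = 11.0/0.7167 = 15.348 cmH2O·s/L.
C = Vt/(Pplat − PEEP) = 523.19 / (17 − 7) = 523.19/10.0 = 52.319 mL/cmH2O.
τ = R × C = 15.348 × 0.05232 L/cmH2O = 0.803 s.
Fraction remaining at end-expiration = e^(−Te/τ) = e^(−1.17/0.803) = 0.2329 → 23.29%.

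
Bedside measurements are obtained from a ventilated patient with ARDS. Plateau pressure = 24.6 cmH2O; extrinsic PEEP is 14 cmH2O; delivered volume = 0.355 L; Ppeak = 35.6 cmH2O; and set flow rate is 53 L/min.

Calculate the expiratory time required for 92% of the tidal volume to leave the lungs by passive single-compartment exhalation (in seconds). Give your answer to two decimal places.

1.05

Flow: 53 L/min ÷ 60 = 0.8833 L/s.
R = (PIP − Pplat)/V̇ = (35.6 − 24.6) / 0.8833 = 11.0/0.8833 = 12.453 cmH2O·s/L.
C = Vt/(Pplat − PEEP) = 355.0 / (24.6 − 14) = 355.0/10.6 = 33.491 mL/cmH2O.
τ = R × C = 12.453 × 0.03349 L/cmH2O = 0.4171 s.
t = −τ·ln(1 − 0.92) = −0.4171·ln(0.08) = 1.053 s.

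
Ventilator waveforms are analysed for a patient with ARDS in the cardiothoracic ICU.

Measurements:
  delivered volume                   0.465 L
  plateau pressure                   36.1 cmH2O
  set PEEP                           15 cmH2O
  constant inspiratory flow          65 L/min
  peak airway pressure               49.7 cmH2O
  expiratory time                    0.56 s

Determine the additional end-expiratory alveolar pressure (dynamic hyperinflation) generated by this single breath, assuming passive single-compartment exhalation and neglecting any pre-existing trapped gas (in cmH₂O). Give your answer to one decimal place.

Flow: 65 L/min ÷ 60 = 1.0833 L/s.
R = (PIP − Pplat)/V̇ = (49.7 − 36.1) / 1.0833 = 13.6/1.0833 = 12.554 cmH2O·s/L.
C = Vt/(Pplat − PEEP) = 465.0 / (36.1 − 15) = 465.0/21.1 = 22.038 mL/cmH2O.
τ = R × C = 12.554 × 0.02204 L/cmH2O = 0.2767 s.
Fraction remaining = e^(−Te/τ) = e^(−0.56/0.2767) = 0.1321; trapped volume = 465.0 × 0.1321 = 61.427 mL.
Additional alveolar pressure from trapping ≈ V_trapped / C = 61.427 / 22.038 = 2.787 cmH2O.

2.8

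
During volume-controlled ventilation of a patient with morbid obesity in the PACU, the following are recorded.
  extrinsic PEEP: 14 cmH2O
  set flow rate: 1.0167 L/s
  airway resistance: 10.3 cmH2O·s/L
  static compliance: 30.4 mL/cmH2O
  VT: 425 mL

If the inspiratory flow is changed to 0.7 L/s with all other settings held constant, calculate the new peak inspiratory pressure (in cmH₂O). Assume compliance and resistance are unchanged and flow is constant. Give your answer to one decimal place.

PIP = Vt/C + R·V̇ + PEEP (constant-flow equation of motion).
Only the resistive term changes: ΔPIP = R × ΔV̇ = 10.3 × (0.7 − 1.0167) = 10.3 × -0.3167 = -3.262 cmH2O.
Original PIP = 425/30.4 + 10.3×1.0167 + 14 = 38.452 cmH2O; new PIP = 38.452 + (-3.262) = 35.19 cmH2O.

35.2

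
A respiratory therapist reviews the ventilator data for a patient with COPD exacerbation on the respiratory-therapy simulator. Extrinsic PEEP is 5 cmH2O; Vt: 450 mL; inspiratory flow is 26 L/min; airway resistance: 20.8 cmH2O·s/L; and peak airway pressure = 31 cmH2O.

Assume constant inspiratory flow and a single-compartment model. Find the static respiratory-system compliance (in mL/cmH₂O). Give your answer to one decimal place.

26.5

Flow: 26 L/min ÷ 60 = 0.4333 L/s.
Equation of motion (constant flow): PIP = Vt/C + R·V̇ + PEEP.
Vt/C = PIP − R·V̇ − PEEP = 31 − 20.8×0.4333 − 5 = 31 − 9.013 − 5 = 16.987 cmH2O.
C = Vt / 16.987 = 450 / 16.987 = 26.491 mL/cmH2O.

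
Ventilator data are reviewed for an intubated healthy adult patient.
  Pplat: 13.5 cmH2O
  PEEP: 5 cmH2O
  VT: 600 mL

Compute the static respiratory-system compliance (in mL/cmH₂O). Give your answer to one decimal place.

Cstat = Vt / (Pplat − PEEP) = 600 / (13.5 − 5) = 600 / 8.5 = 70.588 mL/cmH2O.

70.6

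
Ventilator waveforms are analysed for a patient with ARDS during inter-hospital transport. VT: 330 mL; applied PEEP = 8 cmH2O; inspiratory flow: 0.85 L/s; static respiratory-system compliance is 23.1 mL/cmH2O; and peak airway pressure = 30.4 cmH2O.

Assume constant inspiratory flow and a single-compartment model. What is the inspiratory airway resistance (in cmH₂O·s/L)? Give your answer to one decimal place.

9.5

Equation of motion (constant flow): PIP = Vt/C + R·V̇ + PEEP.
R·V̇ = PIP − Vt/C − PEEP = 30.4 − 330/23.1 − 8 = 30.4 − 14.286 − 8 = 8.114 cmH2O.
R = 8.114 / 0.85 = 9.546 cmH2O·s/L.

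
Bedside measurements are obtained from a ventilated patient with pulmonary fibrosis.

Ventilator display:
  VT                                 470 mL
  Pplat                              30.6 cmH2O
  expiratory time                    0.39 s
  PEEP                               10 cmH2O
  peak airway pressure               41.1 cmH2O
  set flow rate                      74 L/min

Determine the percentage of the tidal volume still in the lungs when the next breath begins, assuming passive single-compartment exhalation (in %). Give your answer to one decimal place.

Flow: 74 L/min ÷ 60 = 1.2333 L/s.
R = (PIP − Pplat)/V̇ = (41.1 − 30.6) / 1.2333 = 10.5/1.2333 = 8.514 cmH2O·s/L.
C = Vt/(Pplat − PEEP) = 470.0 / (30.6 − 10) = 470.0/20.6 = 22.816 mL/cmH2O.
τ = R × C = 8.514 × 0.02282 L/cmH2O = 0.1943 s.
Fraction remaining at end-expiration = e^(−Te/τ) = e^(−0.39/0.1943) = 0.1344 → 13.44%.

13.4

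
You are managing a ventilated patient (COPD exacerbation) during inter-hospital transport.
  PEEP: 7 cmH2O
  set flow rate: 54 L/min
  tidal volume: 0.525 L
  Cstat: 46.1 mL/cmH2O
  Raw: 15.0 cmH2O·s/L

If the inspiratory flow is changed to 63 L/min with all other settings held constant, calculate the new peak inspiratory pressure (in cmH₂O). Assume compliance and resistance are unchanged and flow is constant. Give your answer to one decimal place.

34.1

Flow: 54 L/min ÷ 60 = 0.9 L/s.
New flow: 63 L/min ÷ 60 = 1.05 L/s.
PIP = Vt/C + R·V̇ + PEEP (constant-flow equation of motion).
Only the resistive term changes: ΔPIP = R × ΔV̇ = 15.0 × (1.05 − 0.9) = 15.0 × 0.15 = 2.25 cmH2O.
Original PIP = 525/46.1 + 15.0×0.9 + 7 = 31.888 cmH2O; new PIP = 31.888 + (2.25) = 34.138 cmH2O.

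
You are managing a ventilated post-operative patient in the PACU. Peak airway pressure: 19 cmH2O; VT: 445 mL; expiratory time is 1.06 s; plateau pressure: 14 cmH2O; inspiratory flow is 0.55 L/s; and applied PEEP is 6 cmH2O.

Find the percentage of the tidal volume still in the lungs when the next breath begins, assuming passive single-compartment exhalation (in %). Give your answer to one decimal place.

R = (PIP − Pplat)/V̇ = (19 − 14) / 0.55 = 5.0/0.55 = 9.091 cmH2O·s/L.
C = Vt/(Pplat − PEEP) = 445.0 / (14 − 6) = 445.0/8.0 = 55.625 mL/cmH2O.
τ = R × C = 9.091 × 0.05563 L/cmH2O = 0.5057 s.
Fraction remaining at end-expiration = e^(−Te/τ) = e^(−1.06/0.5057) = 0.1229 → 12.29%.

12.3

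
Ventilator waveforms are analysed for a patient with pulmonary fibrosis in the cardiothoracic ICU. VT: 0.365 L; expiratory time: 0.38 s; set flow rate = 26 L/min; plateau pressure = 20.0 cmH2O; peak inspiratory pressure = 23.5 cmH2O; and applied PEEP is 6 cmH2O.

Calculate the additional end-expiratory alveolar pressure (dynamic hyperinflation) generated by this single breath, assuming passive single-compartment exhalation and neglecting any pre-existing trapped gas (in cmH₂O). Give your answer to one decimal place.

2.3

Flow: 26 L/min ÷ 60 = 0.4333 L/s.
R = (PIP − Pplat)/V̇ = (23.5 − 20.0) / 0.4333 = 3.5/0.4333 = 8.078 cmH2O·s/L.
C = Vt/(Pplat − PEEP) = 365.0 / (20.0 − 6) = 365.0/14.0 = 26.071 mL/cmH2O.
τ = R × C = 8.078 × 0.02607 L/cmH2O = 0.2106 s.
Fraction remaining = e^(−Te/τ) = e^(−0.38/0.2106) = 0.1646; trapped volume = 365.0 × 0.1646 = 60.079 mL.
Additional alveolar pressure from trapping ≈ V_trapped / C = 60.079 / 26.071 = 2.304 cmH2O.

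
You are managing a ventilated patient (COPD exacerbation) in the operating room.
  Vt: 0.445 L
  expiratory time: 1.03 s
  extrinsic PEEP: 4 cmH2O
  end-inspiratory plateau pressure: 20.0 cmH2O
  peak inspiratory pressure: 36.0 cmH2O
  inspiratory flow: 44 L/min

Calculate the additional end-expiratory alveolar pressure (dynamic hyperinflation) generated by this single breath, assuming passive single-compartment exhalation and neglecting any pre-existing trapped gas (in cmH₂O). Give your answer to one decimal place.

2.9

Flow: 44 L/min ÷ 60 = 0.7333 L/s.
R = (PIP − Pplat)/V̇ = (36.0 − 20.0) / 0.7333 = 16.0/0.7333 = 21.819 cmH2O·s/L.
C = Vt/(Pplat − PEEP) = 445.0 / (20.0 − 4) = 445.0/16.0 = 27.813 mL/cmH2O.
τ = R × C = 21.819 × 0.02781 L/cmH2O = 0.6068 s.
Fraction remaining = e^(−Te/τ) = e^(−1.03/0.6068) = 0.1832; trapped volume = 445.0 × 0.1832 = 81.524 mL.
Additional alveolar pressure from trapping ≈ V_trapped / C = 81.524 / 27.813 = 2.931 cmH2O.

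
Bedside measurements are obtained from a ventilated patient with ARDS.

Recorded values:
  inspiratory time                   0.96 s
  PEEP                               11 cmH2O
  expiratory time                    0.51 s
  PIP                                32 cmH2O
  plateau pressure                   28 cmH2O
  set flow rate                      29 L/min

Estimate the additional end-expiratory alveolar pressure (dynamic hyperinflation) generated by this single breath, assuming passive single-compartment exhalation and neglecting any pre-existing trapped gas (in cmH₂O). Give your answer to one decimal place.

1.8

Flow: 29 L/min ÷ 60 = 0.4833 L/s.
Vt = flow × Ti = 0.4833 L/s × 0.96 s × 1000 mL/L = 463.97 mL.
R = (PIP − Pplat)/V̇ = (32 − 28) / 0.4833 = 4.0/0.4833 = 8.276 cmH2O·s/L.
C = Vt/(Pplat − PEEP) = 463.97 / (28 − 11) = 463.97/17.0 = 27.292 mL/cmH2O.
τ = R × C = 8.276 × 0.02729 L/cmH2O = 0.2259 s.
Fraction remaining = e^(−Te/τ) = e^(−0.51/0.2259) = 0.1046; trapped volume = 463.97 × 0.1046 = 48.531 mL.
Additional alveolar pressure from trapping ≈ V_trapped / C = 48.531 / 27.292 = 1.778 cmH2O.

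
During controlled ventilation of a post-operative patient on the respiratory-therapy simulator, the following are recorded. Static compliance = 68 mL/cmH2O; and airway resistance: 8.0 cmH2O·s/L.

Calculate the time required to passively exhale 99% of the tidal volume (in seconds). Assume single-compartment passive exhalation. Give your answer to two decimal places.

τ = R × C = 8.0 × 68 mL/cmH2O = 8.0 × 0.068 L/cmH2O = 0.544 s.
Exhaled fraction f = 1 − e^(−t/τ) → t = −τ·ln(1 − f) = −0.544·ln(0.01) = 2.505 s.

2.51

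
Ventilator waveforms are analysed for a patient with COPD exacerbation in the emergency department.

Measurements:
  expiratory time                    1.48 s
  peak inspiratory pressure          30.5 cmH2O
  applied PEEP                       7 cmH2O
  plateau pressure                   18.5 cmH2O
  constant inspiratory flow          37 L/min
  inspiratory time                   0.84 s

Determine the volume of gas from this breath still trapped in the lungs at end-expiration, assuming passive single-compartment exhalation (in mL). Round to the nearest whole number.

Flow: 37 L/min ÷ 60 = 0.6167 L/s.
Vt = flow × Ti = 0.6167 L/s × 0.84 s × 1000 mL/L = 518.03 mL.
R = (PIP − Pplat)/V̇ = (30.5 − 18.5) / 0.6167 = 12.0/0.6167 = 19.458 cmH2O·s/L.
C = Vt/(Pplat − PEEP) = 518.03 / (18.5 − 7) = 518.03/11.5 = 45.046 mL/cmH2O.
τ = R × C = 19.458 × 0.04505 L/cmH2O = 0.8766 s.
Fraction remaining = e^(−Te/τ) = e^(−1.48/0.8766) = 0.1848.
Trapped volume = 518.03 × 0.1848 = 95.732 mL.

96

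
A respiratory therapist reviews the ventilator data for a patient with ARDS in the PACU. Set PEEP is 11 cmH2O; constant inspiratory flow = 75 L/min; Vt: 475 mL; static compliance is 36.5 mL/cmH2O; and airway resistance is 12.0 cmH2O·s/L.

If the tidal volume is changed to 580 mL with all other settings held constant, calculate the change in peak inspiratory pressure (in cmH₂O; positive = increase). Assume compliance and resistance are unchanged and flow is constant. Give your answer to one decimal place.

PIP = Vt/C + R·V̇ + PEEP (constant-flow equation of motion).
Only the elastic term changes: ΔPIP = ΔVt / C = (580 − 475) / 36.5 = 2.877 cmH2O.

2.9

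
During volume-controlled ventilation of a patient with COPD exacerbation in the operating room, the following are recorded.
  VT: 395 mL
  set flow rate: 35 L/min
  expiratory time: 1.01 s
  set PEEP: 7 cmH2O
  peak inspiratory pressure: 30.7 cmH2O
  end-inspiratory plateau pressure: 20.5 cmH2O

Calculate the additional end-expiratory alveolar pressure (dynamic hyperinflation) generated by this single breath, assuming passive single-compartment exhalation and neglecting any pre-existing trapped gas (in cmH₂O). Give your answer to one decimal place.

1.9

Flow: 35 L/min ÷ 60 = 0.5833 L/s.
R = (PIP − Pplat)/V̇ = (30.7 − 20.5) / 0.5833 = 10.2/0.5833 = 17.487 cmH2O·s/L.
C = Vt/(Pplat − PEEP) = 395.0 / (20.5 − 7) = 395.0/13.5 = 29.259 mL/cmH2O.
τ = R × C = 17.487 × 0.02926 L/cmH2O = 0.5117 s.
Fraction remaining = e^(−Te/τ) = e^(−1.01/0.5117) = 0.1389; trapped volume = 395.0 × 0.1389 = 54.866 mL.
Additional alveolar pressure from trapping ≈ V_trapped / C = 54.866 / 29.259 = 1.875 cmH2O.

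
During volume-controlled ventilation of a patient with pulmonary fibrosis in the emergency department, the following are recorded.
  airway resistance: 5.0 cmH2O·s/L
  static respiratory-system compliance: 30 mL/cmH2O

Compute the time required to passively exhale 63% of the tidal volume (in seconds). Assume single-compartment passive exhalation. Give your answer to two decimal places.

0.15

τ = R × C = 5.0 × 30 mL/cmH2O = 5.0 × 0.030 L/cmH2O = 0.15 s.
Exhaled fraction f = 1 − e^(−t/τ) → t = −τ·ln(1 − f) = −0.15·ln(0.37) = 0.1491 s.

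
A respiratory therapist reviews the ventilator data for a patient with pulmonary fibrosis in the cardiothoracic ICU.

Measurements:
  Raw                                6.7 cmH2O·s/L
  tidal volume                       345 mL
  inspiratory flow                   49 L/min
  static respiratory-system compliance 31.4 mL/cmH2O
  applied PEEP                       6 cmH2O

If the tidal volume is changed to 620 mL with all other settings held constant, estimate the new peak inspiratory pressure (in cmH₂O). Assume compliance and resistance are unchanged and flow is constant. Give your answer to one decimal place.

31.2

Flow: 49 L/min ÷ 60 = 0.8167 L/s.
PIP = Vt/C + R·V̇ + PEEP (constant-flow equation of motion).
Only the elastic term changes: ΔPIP = ΔVt / C = (620 − 345) / 31.4 = 8.758 cmH2O.
Original PIP = 345/31.4 + 6.7×0.8167 + 6 = 22.459 cmH2O; new PIP = 22.459 + (8.758) = 31.217 cmH2O.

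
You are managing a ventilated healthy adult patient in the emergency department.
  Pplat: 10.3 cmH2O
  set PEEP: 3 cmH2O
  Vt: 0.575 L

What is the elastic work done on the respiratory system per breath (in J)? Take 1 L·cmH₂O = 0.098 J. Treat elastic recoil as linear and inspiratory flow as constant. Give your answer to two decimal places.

0.21

Elastic work ≈ ½ × (Pplat − PEEP) × Vt = 0.5 × (10.3 − 3) × 0.575 L = 0.5 × 7.3 × 0.575 = 2.099 L·cmH2O.
× 0.098 J/(L·cmH2O) → 0.2057 J.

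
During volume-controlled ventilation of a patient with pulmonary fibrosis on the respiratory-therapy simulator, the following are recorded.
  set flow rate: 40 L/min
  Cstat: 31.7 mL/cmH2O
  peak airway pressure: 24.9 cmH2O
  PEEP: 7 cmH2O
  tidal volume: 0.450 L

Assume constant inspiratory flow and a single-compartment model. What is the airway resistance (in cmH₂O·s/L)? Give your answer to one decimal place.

Flow: 40 L/min ÷ 60 = 0.6667 L/s.
Equation of motion (constant flow): PIP = Vt/C + R·V̇ + PEEP.
R·V̇ = PIP − Vt/C − PEEP = 24.9 − 450/31.7 − 7 = 24.9 − 14.196 − 7 = 3.704 cmH2O.
R = 3.704 / 0.6667 = 5.556 cmH2O·s/L.

5.6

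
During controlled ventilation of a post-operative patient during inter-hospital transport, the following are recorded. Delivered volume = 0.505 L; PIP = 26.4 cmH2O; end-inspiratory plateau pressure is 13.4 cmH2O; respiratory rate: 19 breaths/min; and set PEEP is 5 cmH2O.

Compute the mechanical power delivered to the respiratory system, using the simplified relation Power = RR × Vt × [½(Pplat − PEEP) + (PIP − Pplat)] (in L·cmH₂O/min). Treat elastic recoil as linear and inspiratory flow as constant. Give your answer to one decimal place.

165.0

Per-breath work = Vt × [½(Pplat−PEEP) + (PIP−Pplat)] = 0.505 × [0.5×8.4 + 13.0] = 0.505 × 17.2 = 8.686 L·cmH2O.
Power = 19 × 8.686 = 165.03 L·cmH2O/min.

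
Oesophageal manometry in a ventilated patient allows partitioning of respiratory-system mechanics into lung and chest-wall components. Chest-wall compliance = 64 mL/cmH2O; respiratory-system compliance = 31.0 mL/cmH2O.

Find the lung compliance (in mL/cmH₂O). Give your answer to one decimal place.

1/CL = 1/Crs − 1/Ccw.
1/CL = 1/31.0 − 1/64 = 0.01663.
CL = 60.132 mL/cmH2O.

60.1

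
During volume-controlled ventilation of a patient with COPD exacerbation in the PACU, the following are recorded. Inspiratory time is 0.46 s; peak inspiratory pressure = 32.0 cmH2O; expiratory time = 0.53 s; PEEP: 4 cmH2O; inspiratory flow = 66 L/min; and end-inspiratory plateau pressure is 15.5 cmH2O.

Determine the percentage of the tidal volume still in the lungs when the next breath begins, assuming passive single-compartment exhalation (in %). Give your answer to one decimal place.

44.8

Flow: 66 L/min ÷ 60 = 1.1 L/s.
Vt = flow × Ti = 1.1 L/s × 0.46 s × 1000 mL/L = 506.0 mL.
R = (PIP − Pplat)/V̇ = (32.0 − 15.5) / 1.1 = 16.5/1.1 = 15.0 cmH2O·s/L.
C = Vt/(Pplat − PEEP) = 506.0 / (15.5 − 4) = 506.0/11.5 = 44.0 mL/cmH2O.
τ = R × C = 15.0 × 0.044 L/cmH2O = 0.66 s.
Fraction remaining at end-expiration = e^(−Te/τ) = e^(−0.53/0.66) = 0.448 → 44.8%.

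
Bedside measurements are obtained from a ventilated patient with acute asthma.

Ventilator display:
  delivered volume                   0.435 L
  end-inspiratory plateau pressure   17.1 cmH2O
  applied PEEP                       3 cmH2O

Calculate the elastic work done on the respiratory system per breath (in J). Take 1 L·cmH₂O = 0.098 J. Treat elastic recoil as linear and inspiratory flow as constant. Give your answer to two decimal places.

0.30

Elastic work ≈ ½ × (Pplat − PEEP) × Vt = 0.5 × (17.1 − 3) × 0.435 L = 0.5 × 14.1 × 0.435 = 3.067 L·cmH2O.
× 0.098 J/(L·cmH2O) → 0.3006 J.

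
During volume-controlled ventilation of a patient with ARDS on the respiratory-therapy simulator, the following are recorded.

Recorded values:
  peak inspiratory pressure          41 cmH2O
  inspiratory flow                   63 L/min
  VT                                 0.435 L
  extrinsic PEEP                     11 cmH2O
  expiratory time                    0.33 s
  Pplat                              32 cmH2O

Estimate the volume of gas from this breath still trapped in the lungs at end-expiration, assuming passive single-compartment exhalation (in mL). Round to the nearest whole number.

Flow: 63 L/min ÷ 60 = 1.05 L/s.
R = (PIP − Pplat)/V̇ = (41 − 32) / 1.05 = 9.0/1.05 = 8.571 cmH2O·s/L.
C = Vt/(Pplat − PEEP) = 435.0 / (32 − 11) = 435.0/21.0 = 20.714 mL/cmH2O.
τ = R × C = 8.571 × 0.02071 L/cmH2O = 0.1775 s.
Fraction remaining = e^(−Te/τ) = e^(−0.33/0.1775) = 0.1558.
Trapped volume = 435.0 × 0.1558 = 67.773 mL.

68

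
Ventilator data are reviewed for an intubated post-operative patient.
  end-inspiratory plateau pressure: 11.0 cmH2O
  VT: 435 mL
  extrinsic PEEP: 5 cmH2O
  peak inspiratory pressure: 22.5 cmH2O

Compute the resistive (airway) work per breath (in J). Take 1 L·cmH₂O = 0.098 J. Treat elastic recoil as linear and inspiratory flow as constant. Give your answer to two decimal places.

With constant inspiratory flow the resistive pressure is constant at PIP − Pplat = 22.5 − 11.0 = 11.5 cmH2O, so resistive work = 11.5 × 0.435 = 5.003 L·cmH2O.
× 0.098 J/(L·cmH2O) → 0.4903 J.

0.49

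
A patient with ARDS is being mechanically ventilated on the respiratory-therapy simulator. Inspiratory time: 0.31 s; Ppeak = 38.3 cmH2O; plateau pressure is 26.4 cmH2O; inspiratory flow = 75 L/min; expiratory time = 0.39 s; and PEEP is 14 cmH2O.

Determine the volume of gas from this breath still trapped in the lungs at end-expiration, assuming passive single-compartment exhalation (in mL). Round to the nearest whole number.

104

Flow: 75 L/min ÷ 60 = 1.25 L/s.
Vt = flow × Ti = 1.25 L/s × 0.31 s × 1000 mL/L = 387.5 mL.
R = (PIP − Pplat)/V̇ = (38.3 − 26.4) / 1.25 = 11.9/1.25 = 9.52 cmH2O·s/L.
C = Vt/(Pplat − PEEP) = 387.5 / (26.4 − 14) = 387.5/12.4 = 31.25 mL/cmH2O.
τ = R × C = 9.52 × 0.03125 L/cmH2O = 0.2975 s.
Fraction remaining = e^(−Te/τ) = e^(−0.39/0.2975) = 0.2696.
Trapped volume = 387.5 × 0.2696 = 104.47 mL.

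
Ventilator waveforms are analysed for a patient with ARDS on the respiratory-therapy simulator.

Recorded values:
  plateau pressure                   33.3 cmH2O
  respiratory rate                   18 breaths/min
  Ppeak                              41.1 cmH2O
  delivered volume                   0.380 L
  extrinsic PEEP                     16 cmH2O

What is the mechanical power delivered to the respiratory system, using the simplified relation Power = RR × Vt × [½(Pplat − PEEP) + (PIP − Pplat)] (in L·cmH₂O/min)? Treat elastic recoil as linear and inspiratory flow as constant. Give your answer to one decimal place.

112.5

Per-breath work = Vt × [½(Pplat−PEEP) + (PIP−Pplat)] = 0.380 × [0.5×17.3 + 7.8] = 0.380 × 16.45 = 6.251 L·cmH2O.
Power = 18 × 6.251 = 112.52 L·cmH2O/min.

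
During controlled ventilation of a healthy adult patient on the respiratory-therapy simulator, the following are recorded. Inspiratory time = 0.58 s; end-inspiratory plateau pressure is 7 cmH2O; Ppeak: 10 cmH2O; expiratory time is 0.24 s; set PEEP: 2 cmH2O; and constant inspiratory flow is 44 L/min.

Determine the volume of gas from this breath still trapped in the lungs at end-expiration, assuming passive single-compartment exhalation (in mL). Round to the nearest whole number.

Flow: 44 L/min ÷ 60 = 0.7333 L/s.
Vt = flow × Ti = 0.7333 L/s × 0.58 s × 1000 mL/L = 425.31 mL.
R = (PIP − Pplat)/V̇ = (10 − 7) / 0.7333 = 3.0/0.7333 = 4.091 cmH2O·s/L.
C = Vt/(Pplat − PEEP) = 425.31 / (7 − 2) = 425.31/5.0 = 85.062 mL/cmH2O.
τ = R × C = 4.091 × 0.08506 L/cmH2O = 0.348 s.
Fraction remaining = e^(−Te/τ) = e^(−0.24/0.348) = 0.5017.
Trapped volume = 425.31 × 0.5017 = 213.38 mL.

213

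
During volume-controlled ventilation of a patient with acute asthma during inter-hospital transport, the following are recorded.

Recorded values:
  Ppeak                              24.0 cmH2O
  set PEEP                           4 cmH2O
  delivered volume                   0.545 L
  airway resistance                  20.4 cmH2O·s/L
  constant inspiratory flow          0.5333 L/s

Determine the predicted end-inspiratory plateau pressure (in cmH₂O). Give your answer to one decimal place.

13.1

Pplat = PIP − Raw × flow = 24.0 − 20.4 × 0.5333 = 24.0 − 10.879 = 13.121 cmH2O.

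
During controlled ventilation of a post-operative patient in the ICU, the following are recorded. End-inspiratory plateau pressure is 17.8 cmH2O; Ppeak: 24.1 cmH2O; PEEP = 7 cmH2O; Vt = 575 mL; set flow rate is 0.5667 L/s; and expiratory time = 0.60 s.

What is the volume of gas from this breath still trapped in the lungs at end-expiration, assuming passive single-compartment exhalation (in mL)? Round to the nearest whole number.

R = (PIP − Pplat)/V̇ = (24.1 − 17.8) / 0.5667 = 6.3/0.5667 = 11.117 cmH2O·s/L.
C = Vt/(Pplat − PEEP) = 575.0 / (17.8 − 7) = 575.0/10.8 = 53.241 mL/cmH2O.
τ = R × C = 11.117 × 0.05324 L/cmH2O = 0.5919 s.
Fraction remaining = e^(−Te/τ) = e^(−0.60/0.5919) = 0.3629.
Trapped volume = 575.0 × 0.3629 = 208.67 mL.

209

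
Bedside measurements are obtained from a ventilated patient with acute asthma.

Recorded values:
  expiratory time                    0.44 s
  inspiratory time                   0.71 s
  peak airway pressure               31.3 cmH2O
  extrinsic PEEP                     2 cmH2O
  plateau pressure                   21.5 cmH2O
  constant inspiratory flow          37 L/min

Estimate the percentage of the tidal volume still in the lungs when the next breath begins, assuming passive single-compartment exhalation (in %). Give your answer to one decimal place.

Flow: 37 L/min ÷ 60 = 0.6167 L/s.
Vt = flow × Ti = 0.6167 L/s × 0.71 s × 1000 mL/L = 437.86 mL.
R = (PIP − Pplat)/V̇ = (31.3 − 21.5) / 0.6167 = 9.8/0.6167 = 15.891 cmH2O·s/L.
C = Vt/(Pplat − PEEP) = 437.86 / (21.5 − 2) = 437.86/19.5 = 22.454 mL/cmH2O.
τ = R × C = 15.891 × 0.02245 L/cmH2O = 0.3568 s.
Fraction remaining at end-expiration = e^(−Te/τ) = e^(−0.44/0.3568) = 0.2914 → 29.14%.

29.1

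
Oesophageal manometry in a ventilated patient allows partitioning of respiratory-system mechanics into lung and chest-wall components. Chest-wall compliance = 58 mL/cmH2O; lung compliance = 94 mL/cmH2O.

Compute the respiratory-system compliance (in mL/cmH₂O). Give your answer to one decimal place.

35.9

Lung and chest wall are elastances in series: 1/Crs = 1/CL + 1/Ccw.
1/Crs = 1/94 + 1/58 = 0.02788.
Crs = 35.868 mL/cmH2O.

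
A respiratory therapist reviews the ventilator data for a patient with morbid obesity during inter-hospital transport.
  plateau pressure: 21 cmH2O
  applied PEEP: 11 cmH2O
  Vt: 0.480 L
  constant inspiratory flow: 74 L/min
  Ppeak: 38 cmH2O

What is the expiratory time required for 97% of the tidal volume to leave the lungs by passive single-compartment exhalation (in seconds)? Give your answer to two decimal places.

2.32

Flow: 74 L/min ÷ 60 = 1.2333 L/s.
R = (PIP − Pplat)/V̇ = (38 − 21) / 1.2333 = 17.0/1.2333 = 13.784 cmH2O·s/L.
C = Vt/(Pplat − PEEP) = 480.0 / (21 − 11) = 480.0/10.0 = 48.0 mL/cmH2O.
τ = R × C = 13.784 × 0.048 L/cmH2O = 0.6616 s.
t = −τ·ln(1 − 0.97) = −0.6616·ln(0.03) = 2.32 s.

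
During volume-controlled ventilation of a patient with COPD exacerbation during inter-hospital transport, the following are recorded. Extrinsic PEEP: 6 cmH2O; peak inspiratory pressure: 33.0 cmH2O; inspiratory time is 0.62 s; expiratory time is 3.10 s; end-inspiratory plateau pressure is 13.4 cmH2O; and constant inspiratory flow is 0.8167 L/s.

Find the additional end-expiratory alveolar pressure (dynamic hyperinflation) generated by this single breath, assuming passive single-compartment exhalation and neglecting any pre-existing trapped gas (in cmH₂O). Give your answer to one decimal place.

1.1

Vt = flow × Ti = 0.8167 L/s × 0.62 s × 1000 mL/L = 506.35 mL.
R = (PIP − Pplat)/V̇ = (33.0 − 13.4) / 0.8167 = 19.6/0.8167 = 23.999 cmH2O·s/L.
C = Vt/(Pplat − PEEP) = 506.35 / (13.4 − 6) = 506.35/7.4 = 68.426 mL/cmH2O.
τ = R × C = 23.999 × 0.06843 L/cmH2O = 1.642 s.
Fraction remaining = e^(−Te/τ) = e^(−3.10/1.642) = 0.1514; trapped volume = 506.35 × 0.1514 = 76.661 mL.
Additional alveolar pressure from trapping ≈ V_trapped / C = 76.661 / 68.426 = 1.12 cmH2O.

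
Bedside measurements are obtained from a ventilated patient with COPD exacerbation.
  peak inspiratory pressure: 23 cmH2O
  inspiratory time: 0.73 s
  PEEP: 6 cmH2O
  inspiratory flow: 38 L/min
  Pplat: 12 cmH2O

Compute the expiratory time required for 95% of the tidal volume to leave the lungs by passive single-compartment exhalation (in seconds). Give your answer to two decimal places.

4.01

Flow: 38 L/min ÷ 60 = 0.6333 L/s.
Vt = flow × Ti = 0.6333 L/s × 0.73 s × 1000 mL/L = 462.31 mL.
R = (PIP − Pplat)/V̇ = (23 − 12) / 0.6333 = 11.0/0.6333 = 17.369 cmH2O·s/L.
C = Vt/(Pplat − PEEP) = 462.31 / (12 − 6) = 462.31/6.0 = 77.052 mL/cmH2O.
τ = R × C = 17.369 × 0.07705 L/cmH2O = 1.338 s.
t = −τ·ln(1 − 0.95) = −1.338·ln(0.05) = 4.008 s.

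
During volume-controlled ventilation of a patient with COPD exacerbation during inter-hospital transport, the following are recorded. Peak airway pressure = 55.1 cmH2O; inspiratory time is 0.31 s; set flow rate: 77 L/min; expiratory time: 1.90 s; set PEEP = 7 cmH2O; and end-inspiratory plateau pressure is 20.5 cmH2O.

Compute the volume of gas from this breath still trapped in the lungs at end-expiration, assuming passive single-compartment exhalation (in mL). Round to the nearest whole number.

Flow: 77 L/min ÷ 60 = 1.2833 L/s.
Vt = flow × Ti = 1.2833 L/s × 0.31 s × 1000 mL/L = 397.82 mL.
R = (PIP − Pplat)/V̇ = (55.1 − 20.5) / 1.2833 = 34.6/1.2833 = 26.962 cmH2O·s/L.
C = Vt/(Pplat − PEEP) = 397.82 / (20.5 − 7) = 397.82/13.5 = 29.468 mL/cmH2O.
τ = R × C = 26.962 × 0.02947 L/cmH2O = 0.7946 s.
Fraction remaining = e^(−Te/τ) = e^(−1.90/0.7946) = 0.09153.
Trapped volume = 397.82 × 0.09153 = 36.412 mL.

36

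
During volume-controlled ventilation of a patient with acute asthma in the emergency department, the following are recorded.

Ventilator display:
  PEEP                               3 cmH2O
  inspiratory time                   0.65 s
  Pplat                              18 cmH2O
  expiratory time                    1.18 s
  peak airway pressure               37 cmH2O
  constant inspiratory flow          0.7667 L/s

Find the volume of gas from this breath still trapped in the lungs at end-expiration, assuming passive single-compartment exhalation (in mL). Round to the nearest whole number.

119

Vt = flow × Ti = 0.7667 L/s × 0.65 s × 1000 mL/L = 498.36 mL.
R = (PIP − Pplat)/V̇ = (37 − 18) / 0.7667 = 19.0/0.7667 = 24.782 cmH2O·s/L.
C = Vt/(Pplat − PEEP) = 498.36 / (18 − 3) = 498.36/15.0 = 33.224 mL/cmH2O.
τ = R × C = 24.782 × 0.03322 L/cmH2O = 0.8233 s.
Fraction remaining = e^(−Te/τ) = e^(−1.18/0.8233) = 0.2385.
Trapped volume = 498.36 × 0.2385 = 118.86 mL.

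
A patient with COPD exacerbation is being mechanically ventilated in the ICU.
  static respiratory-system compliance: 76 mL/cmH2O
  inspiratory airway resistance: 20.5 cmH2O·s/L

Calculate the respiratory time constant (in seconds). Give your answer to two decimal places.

1.56

τ = R × C = 20.5 × 76 mL/cmH2O = 20.5 × 0.076 L/cmH2O = 1.558 s.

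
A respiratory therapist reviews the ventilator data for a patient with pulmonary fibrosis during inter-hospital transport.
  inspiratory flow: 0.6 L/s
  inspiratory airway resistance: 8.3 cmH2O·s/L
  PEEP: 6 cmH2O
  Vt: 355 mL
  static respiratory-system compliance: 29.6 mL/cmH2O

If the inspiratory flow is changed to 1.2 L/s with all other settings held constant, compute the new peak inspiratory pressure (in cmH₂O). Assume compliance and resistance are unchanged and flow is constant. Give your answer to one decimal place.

PIP = Vt/C + R·V̇ + PEEP (constant-flow equation of motion).
Only the resistive term changes: ΔPIP = R × ΔV̇ = 8.3 × (1.2 − 0.6) = 8.3 × 0.6 = 4.98 cmH2O.
Original PIP = 355/29.6 + 8.3×0.6 + 6 = 22.973 cmH2O; new PIP = 22.973 + (4.98) = 27.953 cmH2O.

28.0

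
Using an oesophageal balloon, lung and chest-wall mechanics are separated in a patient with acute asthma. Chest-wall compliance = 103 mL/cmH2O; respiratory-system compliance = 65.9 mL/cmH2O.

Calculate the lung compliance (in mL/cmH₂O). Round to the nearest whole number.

1/CL = 1/Crs − 1/Ccw.
1/CL = 1/65.9 − 1/103 = 0.005466.
CL = 182.95 mL/cmH2O.

183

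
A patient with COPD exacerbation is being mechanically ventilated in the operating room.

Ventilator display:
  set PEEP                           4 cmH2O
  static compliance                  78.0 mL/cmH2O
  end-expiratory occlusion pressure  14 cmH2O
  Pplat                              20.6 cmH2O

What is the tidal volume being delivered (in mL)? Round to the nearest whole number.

515

End-expiratory occlusion gives total PEEP = 14 cmH2O (intrinsic PEEP = 14 − 4 = 10). Use total PEEP for the elastic gradient.
Vt = Cstat × (Pplat − PEEPtotal) = 78.0 × (20.6 − 14) = 78.0 × 6.6 = 514.8 mL.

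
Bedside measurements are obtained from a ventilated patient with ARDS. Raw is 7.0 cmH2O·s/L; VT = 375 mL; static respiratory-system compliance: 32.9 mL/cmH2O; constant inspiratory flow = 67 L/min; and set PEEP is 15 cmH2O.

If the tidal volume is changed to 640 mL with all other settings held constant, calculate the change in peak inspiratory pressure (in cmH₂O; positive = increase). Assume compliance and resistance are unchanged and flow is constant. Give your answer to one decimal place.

PIP = Vt/C + R·V̇ + PEEP (constant-flow equation of motion).
Only the elastic term changes: ΔPIP = ΔVt / C = (640 − 375) / 32.9 = 8.055 cmH2O.

8.1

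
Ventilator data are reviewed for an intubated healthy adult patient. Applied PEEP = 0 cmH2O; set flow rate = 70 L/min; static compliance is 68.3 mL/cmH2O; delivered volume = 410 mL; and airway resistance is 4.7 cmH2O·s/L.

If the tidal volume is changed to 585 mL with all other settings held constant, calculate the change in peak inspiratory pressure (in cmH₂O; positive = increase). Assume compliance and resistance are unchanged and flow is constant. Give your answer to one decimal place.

2.6

PIP = Vt/C + R·V̇ + PEEP (constant-flow equation of motion).
Only the elastic term changes: ΔPIP = ΔVt / C = (585 − 410) / 68.3 = 2.562 cmH2O.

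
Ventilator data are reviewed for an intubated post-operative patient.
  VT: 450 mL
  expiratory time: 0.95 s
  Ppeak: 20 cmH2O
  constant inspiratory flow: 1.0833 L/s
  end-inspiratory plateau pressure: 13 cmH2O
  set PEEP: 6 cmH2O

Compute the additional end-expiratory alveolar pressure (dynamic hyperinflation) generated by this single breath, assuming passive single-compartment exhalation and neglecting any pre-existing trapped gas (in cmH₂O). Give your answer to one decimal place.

0.7

R = (PIP − Pplat)/V̇ = (20 − 13) / 1.0833 = 7.0/1.0833 = 6.462 cmH2O·s/L.
C = Vt/(Pplat − PEEP) = 450.0 / (13 − 6) = 450.0/7.0 = 64.286 mL/cmH2O.
τ = R × C = 6.462 × 0.06429 L/cmH2O = 0.4154 s.
Fraction remaining = e^(−Te/τ) = e^(−0.95/0.4154) = 0.1016; trapped volume = 450.0 × 0.1016 = 45.72 mL.
Additional alveolar pressure from trapping ≈ V_trapped / C = 45.72 / 64.286 = 0.7112 cmH2O.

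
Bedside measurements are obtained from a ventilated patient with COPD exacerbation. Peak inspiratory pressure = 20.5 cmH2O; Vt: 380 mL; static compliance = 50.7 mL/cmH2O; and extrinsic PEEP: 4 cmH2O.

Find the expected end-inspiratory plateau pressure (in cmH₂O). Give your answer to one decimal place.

11.5

Pplat = PEEP + Vt / Cstat = 4 + 380 / 50.7 = 4 + 7.495 = 11.495 cmH2O.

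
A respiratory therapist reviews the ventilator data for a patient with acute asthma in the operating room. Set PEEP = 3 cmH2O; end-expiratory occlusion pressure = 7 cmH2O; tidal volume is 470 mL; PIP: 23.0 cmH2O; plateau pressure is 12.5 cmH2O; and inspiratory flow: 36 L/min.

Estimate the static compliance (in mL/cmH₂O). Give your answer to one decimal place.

85.5

End-expiratory occlusion gives total PEEP = 7 cmH2O (intrinsic PEEP = 7 − 3 = 4). Use total PEEP for the elastic gradient.
Cstat = Vt / (Pplat − PEEPtotal) = 470 / (12.5 − 7) = 470 / 5.5 = 85.455 mL/cmH2O.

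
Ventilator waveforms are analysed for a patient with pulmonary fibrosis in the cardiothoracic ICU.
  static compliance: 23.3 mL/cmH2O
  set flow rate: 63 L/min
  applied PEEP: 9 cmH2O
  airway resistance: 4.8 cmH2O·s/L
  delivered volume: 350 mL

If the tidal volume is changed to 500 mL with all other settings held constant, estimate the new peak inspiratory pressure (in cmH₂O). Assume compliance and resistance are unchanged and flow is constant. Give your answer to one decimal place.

35.5

Flow: 63 L/min ÷ 60 = 1.05 L/s.
PIP = Vt/C + R·V̇ + PEEP (constant-flow equation of motion).
Only the elastic term changes: ΔPIP = ΔVt / C = (500 − 350) / 23.3 = 6.438 cmH2O.
Original PIP = 350/23.3 + 4.8×1.05 + 9 = 29.061 cmH2O; new PIP = 29.061 + (6.438) = 35.499 cmH2O.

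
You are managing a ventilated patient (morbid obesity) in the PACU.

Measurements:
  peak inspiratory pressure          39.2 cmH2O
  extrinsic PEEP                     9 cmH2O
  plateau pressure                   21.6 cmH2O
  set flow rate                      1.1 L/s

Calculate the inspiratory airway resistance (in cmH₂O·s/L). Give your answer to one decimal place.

Raw = (PIP − Pplat) / flow = (39.2 − 21.6) / 1.1 = 17.6 / 1.1 = 16.0 cmH2O·s/L.

16.0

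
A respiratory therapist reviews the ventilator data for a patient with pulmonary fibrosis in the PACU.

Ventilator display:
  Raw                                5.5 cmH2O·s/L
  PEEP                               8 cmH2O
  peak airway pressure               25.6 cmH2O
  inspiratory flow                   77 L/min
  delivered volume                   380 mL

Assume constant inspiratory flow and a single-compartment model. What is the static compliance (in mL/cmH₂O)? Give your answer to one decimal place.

36.0

Flow: 77 L/min ÷ 60 = 1.2833 L/s.
Equation of motion (constant flow): PIP = Vt/C + R·V̇ + PEEP.
Vt/C = PIP − R·V̇ − PEEP = 25.6 − 5.5×1.2833 − 8 = 25.6 − 7.058 − 8 = 10.542 cmH2O.
C = Vt / 10.542 = 380 / 10.542 = 36.046 mL/cmH2O.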